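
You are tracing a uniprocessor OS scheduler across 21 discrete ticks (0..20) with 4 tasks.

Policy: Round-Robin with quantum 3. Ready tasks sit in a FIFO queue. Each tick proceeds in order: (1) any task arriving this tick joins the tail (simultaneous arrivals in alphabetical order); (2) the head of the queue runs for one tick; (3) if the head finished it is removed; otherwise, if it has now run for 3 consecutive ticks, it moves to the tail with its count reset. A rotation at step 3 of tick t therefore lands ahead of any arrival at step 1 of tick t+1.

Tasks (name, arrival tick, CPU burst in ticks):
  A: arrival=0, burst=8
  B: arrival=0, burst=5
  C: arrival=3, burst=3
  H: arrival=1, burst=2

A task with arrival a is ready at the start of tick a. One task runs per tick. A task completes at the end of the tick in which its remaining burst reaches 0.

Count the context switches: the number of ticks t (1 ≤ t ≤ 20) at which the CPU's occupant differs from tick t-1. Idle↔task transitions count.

context switches = 7

t=0: queue=[A,B] q_used=0 → run A
t=1: queue=[A,B,H] q_used=1 → run A
t=2: queue=[A,B,H] q_used=2 → run A
t=3: queue=[B,H,A,C] q_used=0 → run B
t=4: queue=[B,H,A,C] q_used=1 → run B
t=5: queue=[B,H,A,C] q_used=2 → run B
t=6: queue=[H,A,C,B] q_used=0 → run H
t=7: queue=[H,A,C,B] q_used=1 → run H
t=8: queue=[A,C,B] q_used=0 → run A
t=9: queue=[A,C,B] q_used=1 → run A
t=10: queue=[A,C,B] q_used=2 → run A
t=11: queue=[C,B,A] q_used=0 → run C
t=12: queue=[C,B,A] q_used=1 → run C
t=13: queue=[C,B,A] q_used=2 → run C
t=14: queue=[B,A] q_used=0 → run B
t=15: queue=[B,A] q_used=1 → run B
t=16: queue=[A] q_used=0 → run A
t=17: queue=[A] q_used=1 → run A
t=18: (idle)
t=19: (idle)
t=20: (idle)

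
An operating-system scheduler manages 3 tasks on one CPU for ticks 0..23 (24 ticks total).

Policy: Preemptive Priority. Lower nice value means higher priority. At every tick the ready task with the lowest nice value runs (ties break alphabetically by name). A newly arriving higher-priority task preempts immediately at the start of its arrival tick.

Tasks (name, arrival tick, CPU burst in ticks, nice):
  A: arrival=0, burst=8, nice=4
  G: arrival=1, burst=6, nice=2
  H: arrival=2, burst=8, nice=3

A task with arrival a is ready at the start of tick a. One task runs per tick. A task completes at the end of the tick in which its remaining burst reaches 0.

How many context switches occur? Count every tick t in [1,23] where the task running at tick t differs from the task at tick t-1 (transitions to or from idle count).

t=0: ready={A} → run A
t=1: ready={A,G} → run G
t=2: ready={A,G,H} → run G
t=3: ready={A,G,H} → run G
t=4: ready={A,G,H} → run G
t=5: ready={A,G,H} → run G
t=6: ready={A,G,H} → run G
t=7: ready={A,H} → run H
t=8: ready={A,H} → run H
t=9: ready={A,H} → run H
t=10: ready={A,H} → run H
t=11: ready={A,H} → run H
t=12: ready={A,H} → run H
t=13: ready={A,H} → run H
t=14: ready={A,H} → run H
t=15: ready={A} → run A
t=16: ready={A} → run A
t=17: ready={A} → run A
t=18: ready={A} → run A
t=19: ready={A} → run A
t=20: ready={A} → run A
t=21: ready={A} → run A
t=22: (idle)
t=23: (idle)

context switches = 4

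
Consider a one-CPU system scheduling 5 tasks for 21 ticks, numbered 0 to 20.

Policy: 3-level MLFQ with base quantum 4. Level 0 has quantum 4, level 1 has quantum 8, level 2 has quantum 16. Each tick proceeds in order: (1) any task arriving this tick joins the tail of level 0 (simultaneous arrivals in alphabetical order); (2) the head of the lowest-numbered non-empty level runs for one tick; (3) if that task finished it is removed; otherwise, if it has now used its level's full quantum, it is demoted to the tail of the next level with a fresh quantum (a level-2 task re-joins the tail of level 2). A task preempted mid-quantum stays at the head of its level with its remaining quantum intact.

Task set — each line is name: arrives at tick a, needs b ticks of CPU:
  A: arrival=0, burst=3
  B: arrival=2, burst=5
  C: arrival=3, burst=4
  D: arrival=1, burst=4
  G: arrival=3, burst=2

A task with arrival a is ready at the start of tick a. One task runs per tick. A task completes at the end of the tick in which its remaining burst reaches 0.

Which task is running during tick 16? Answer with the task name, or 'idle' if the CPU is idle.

t=0: L0/L1/L2 = A/-/- → run A
t=1: L0/L1/L2 = AD/-/- → run A
t=2: L0/L1/L2 = ADB/-/- → run A
t=3: L0/L1/L2 = DBCG/-/- → run D
t=4: L0/L1/L2 = DBCG/-/- → run D
t=5: L0/L1/L2 = DBCG/-/- → run D
t=6: L0/L1/L2 = DBCG/-/- → run D
t=7: L0/L1/L2 = BCG/-/- → run B
t=8: L0/L1/L2 = BCG/-/- → run B
t=9: L0/L1/L2 = BCG/-/- → run B
t=10: L0/L1/L2 = BCG/-/- → run B
t=11: L0/L1/L2 = CG/B/- → run C
t=12: L0/L1/L2 = CG/B/- → run C
t=13: L0/L1/L2 = CG/B/- → run C
t=14: L0/L1/L2 = CG/B/- → run C
t=15: L0/L1/L2 = G/B/- → run G
t=16: L0/L1/L2 = G/B/- → run G
t=17: L0/L1/L2 = -/B/- → run B
t=18: (idle)
t=19: (idle)
t=20: (idle)

running at tick 16 = G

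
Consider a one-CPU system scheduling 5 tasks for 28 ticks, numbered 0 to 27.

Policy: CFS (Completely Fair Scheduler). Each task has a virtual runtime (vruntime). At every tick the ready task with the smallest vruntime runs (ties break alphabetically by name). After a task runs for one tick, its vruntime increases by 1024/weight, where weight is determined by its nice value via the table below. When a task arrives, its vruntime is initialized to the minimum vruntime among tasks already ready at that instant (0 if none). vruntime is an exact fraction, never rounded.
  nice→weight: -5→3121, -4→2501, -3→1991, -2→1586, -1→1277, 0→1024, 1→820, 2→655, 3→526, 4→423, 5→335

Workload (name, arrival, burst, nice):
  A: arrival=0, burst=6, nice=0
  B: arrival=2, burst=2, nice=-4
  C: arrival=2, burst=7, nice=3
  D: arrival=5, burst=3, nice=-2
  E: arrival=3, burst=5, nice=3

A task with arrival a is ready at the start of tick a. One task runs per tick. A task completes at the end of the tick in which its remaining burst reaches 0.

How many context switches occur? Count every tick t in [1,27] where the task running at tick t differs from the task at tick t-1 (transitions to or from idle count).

t=0: vr[A=0] → run A
t=1: vr[A=1] → run A
t=2: vr[A=2 B=2 C=2] → run A
t=3: vr[A=3 B=2 C=2 E=2] → run B
t=4: vr[A=3 B=6026/2501 C=2 E=2] → run C
t=5: vr[A=3 B=6026/2501 C=1038/263 D=2 E=2] → run D
t=6: vr[A=3 B=6026/2501 C=1038/263 D=2098/793 E=2] → run E
t=7: vr[A=3 B=6026/2501 C=1038/263 D=2098/793 E=1038/263] → run B
t=8: vr[A=3 C=1038/263 D=2098/793 E=1038/263] → run D
t=9: vr[A=3 C=1038/263 D=2610/793 E=1038/263] → run A
t=10: vr[A=4 C=1038/263 D=2610/793 E=1038/263] → run D
t=11: vr[A=4 C=1038/263 E=1038/263] → run C
t=12: vr[A=4 C=1550/263 E=1038/263] → run E
t=13: vr[A=4 C=1550/263 E=1550/263] → run A
t=14: vr[A=5 C=1550/263 E=1550/263] → run A
t=15: vr[C=1550/263 E=1550/263] → run C
t=16: vr[C=2062/263 E=1550/263] → run E
t=17: vr[C=2062/263 E=2062/263] → run C
t=18: vr[C=2574/263 E=2062/263] → run E
t=19: vr[C=2574/263 E=2574/263] → run C
t=20: vr[C=3086/263 E=2574/263] → run E
t=21: vr[C=3086/263] → run C
t=22: vr[C=3598/263] → run C
t=23: (idle)
t=24: (idle)
t=25: (idle)
t=26: (idle)
t=27: (idle)

context switches = 19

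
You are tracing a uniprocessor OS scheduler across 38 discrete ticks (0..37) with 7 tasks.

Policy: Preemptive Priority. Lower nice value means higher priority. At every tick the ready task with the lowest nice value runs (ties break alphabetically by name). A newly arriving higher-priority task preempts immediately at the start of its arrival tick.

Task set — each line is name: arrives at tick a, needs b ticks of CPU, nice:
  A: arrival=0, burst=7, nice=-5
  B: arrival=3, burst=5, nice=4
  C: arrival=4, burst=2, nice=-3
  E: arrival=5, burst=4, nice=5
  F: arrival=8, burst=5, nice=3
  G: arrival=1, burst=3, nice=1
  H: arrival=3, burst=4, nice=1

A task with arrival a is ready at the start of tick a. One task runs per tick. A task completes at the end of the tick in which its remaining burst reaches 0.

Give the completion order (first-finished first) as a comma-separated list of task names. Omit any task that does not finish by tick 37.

t=0: ready={A} → run A
t=1: ready={A,G} → run A
t=2: ready={A,G} → run A
t=3: ready={A,B,G,H} → run A
t=4: ready={A,B,C,G,H} → run A
t=5: ready={A,B,C,E,G,H} → run A
t=6: ready={A,B,C,E,G,H} → run A
t=7: ready={B,C,E,G,H} → run C
t=8: ready={B,C,E,F,G,H} → run C
t=9: ready={B,E,F,G,H} → run G
t=10: ready={B,E,F,G,H} → run G
t=11: ready={B,E,F,G,H} → run G
t=12: ready={B,E,F,H} → run H
t=13: ready={B,E,F,H} → run H
t=14: ready={B,E,F,H} → run H
t=15: ready={B,E,F,H} → run H
t=16: ready={B,E,F} → run F
t=17: ready={B,E,F} → run F
t=18: ready={B,E,F} → run F
t=19: ready={B,E,F} → run F
t=20: ready={B,E,F} → run F
t=21: ready={B,E} → run B
t=22: ready={B,E} → run B
t=23: ready={B,E} → run B
t=24: ready={B,E} → run B
t=25: ready={B,E} → run B
t=26: ready={E} → run E
t=27: ready={E} → run E
t=28: ready={E} → run E
t=29: ready={E} → run E
t=30: (idle)
t=31: (idle)
t=32: (idle)
t=33: (idle)
t=34: (idle)
t=35: (idle)
t=36: (idle)
t=37: (idle)

completion order = A, C, G, H, F, B, E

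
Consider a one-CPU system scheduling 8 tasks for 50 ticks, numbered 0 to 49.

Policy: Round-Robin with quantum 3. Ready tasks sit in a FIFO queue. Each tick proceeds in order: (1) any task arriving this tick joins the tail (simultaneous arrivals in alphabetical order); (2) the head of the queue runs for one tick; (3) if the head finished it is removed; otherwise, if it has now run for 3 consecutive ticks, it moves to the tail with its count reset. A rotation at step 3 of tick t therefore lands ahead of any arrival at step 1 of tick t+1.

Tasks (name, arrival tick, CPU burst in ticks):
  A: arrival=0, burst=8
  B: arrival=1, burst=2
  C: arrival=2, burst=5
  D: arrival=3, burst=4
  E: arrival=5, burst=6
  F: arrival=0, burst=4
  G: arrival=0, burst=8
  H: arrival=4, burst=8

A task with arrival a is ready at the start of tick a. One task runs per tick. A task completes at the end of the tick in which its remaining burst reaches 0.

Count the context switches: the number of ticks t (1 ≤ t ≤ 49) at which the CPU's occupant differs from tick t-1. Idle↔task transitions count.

context switches = 18

t=0: queue=[A,F,G] q_used=0 → run A
t=1: queue=[A,F,G,B] q_used=1 → run A
t=2: queue=[A,F,G,B,C] q_used=2 → run A
t=3: queue=[F,G,B,C,A,D] q_used=0 → run F
t=4: queue=[F,G,B,C,A,D,H] q_used=1 → run F
t=5: queue=[F,G,B,C,A,D,H,E] q_used=2 → run F
t=6: queue=[G,B,C,A,D,H,E,F] q_used=0 → run G
t=7: queue=[G,B,C,A,D,H,E,F] q_used=1 → run G
t=8: queue=[G,B,C,A,D,H,E,F] q_used=2 → run G
t=9: queue=[B,C,A,D,H,E,F,G] q_used=0 → run B
t=10: queue=[B,C,A,D,H,E,F,G] q_used=1 → run B
t=11: queue=[C,A,D,H,E,F,G] q_used=0 → run C
t=12: queue=[C,A,D,H,E,F,G] q_used=1 → run C
t=13: queue=[C,A,D,H,E,F,G] q_used=2 → run C
t=14: queue=[A,D,H,E,F,G,C] q_used=0 → run A
t=15: queue=[A,D,H,E,F,G,C] q_used=1 → run A
t=16: queue=[A,D,H,E,F,G,C] q_used=2 → run A
t=17: queue=[D,H,E,F,G,C,A] q_used=0 → run D
t=18: queue=[D,H,E,F,G,C,A] q_used=1 → run D
t=19: queue=[D,H,E,F,G,C,A] q_used=2 → run D
t=20: queue=[H,E,F,G,C,A,D] q_used=0 → run H
t=21: queue=[H,E,F,G,C,A,D] q_used=1 → run H
t=22: queue=[H,E,F,G,C,A,D] q_used=2 → run H
t=23: queue=[E,F,G,C,A,D,H] q_used=0 → run E
t=24: queue=[E,F,G,C,A,D,H] q_used=1 → run E
t=25: queue=[E,F,G,C,A,D,H] q_used=2 → run E
t=26: queue=[F,G,C,A,D,H,E] q_used=0 → run F
t=27: queue=[G,C,A,D,H,E] q_used=0 → run G
t=28: queue=[G,C,A,D,H,E] q_used=1 → run G
t=29: queue=[G,C,A,D,H,E] q_used=2 → run G
t=30: queue=[C,A,D,H,E,G] q_used=0 → run C
t=31: queue=[C,A,D,H,E,G] q_used=1 → run C
t=32: queue=[A,D,H,E,G] q_used=0 → run A
t=33: queue=[A,D,H,E,G] q_used=1 → run A
t=34: queue=[D,H,E,G] q_used=0 → run D
t=35: queue=[H,E,G] q_used=0 → run H
t=36: queue=[H,E,G] q_used=1 → run H
t=37: queue=[H,E,G] q_used=2 → run H
t=38: queue=[E,G,H] q_used=0 → run E
t=39: queue=[E,G,H] q_used=1 → run E
t=40: queue=[E,G,H] q_used=2 → run E
t=41: queue=[G,H] q_used=0 → run G
t=42: queue=[G,H] q_used=1 → run G
t=43: queue=[H] q_used=0 → run H
t=44: queue=[H] q_used=1 → run H
t=45: (idle)
t=46: (idle)
t=47: (idle)
t=48: (idle)
t=49: (idle)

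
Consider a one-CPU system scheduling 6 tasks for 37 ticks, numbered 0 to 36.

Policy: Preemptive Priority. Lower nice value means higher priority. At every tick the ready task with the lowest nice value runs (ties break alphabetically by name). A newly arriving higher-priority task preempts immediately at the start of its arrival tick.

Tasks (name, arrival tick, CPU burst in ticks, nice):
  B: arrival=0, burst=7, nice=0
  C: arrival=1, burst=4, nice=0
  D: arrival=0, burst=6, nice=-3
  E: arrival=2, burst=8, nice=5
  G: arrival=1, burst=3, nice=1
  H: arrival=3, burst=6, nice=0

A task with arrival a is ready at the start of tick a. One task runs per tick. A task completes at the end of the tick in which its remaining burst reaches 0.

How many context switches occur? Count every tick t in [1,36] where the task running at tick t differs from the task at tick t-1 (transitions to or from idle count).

context switches = 6

t=0: ready={B,D} → run D
t=1: ready={B,C,D,G} → run D
t=2: ready={B,C,D,E,G} → run D
t=3: ready={B,C,D,E,G,H} → run D
t=4: ready={B,C,D,E,G,H} → run D
t=5: ready={B,C,D,E,G,H} → run D
t=6: ready={B,C,E,G,H} → run B
t=7: ready={B,C,E,G,H} → run B
t=8: ready={B,C,E,G,H} → run B
t=9: ready={B,C,E,G,H} → run B
t=10: ready={B,C,E,G,H} → run B
t=11: ready={B,C,E,G,H} → run B
t=12: ready={B,C,E,G,H} → run B
t=13: ready={C,E,G,H} → run C
t=14: ready={C,E,G,H} → run C
t=15: ready={C,E,G,H} → run C
t=16: ready={C,E,G,H} → run C
t=17: ready={E,G,H} → run H
t=18: ready={E,G,H} → run H
t=19: ready={E,G,H} → run H
t=20: ready={E,G,H} → run H
t=21: ready={E,G,H} → run H
t=22: ready={E,G,H} → run H
t=23: ready={E,G} → run G
t=24: ready={E,G} → run G
t=25: ready={E,G} → run G
t=26: ready={E} → run E
t=27: ready={E} → run E
t=28: ready={E} → run E
t=29: ready={E} → run E
t=30: ready={E} → run E
t=31: ready={E} → run E
t=32: ready={E} → run E
t=33: ready={E} → run E
t=34: (idle)
t=35: (idle)
t=36: (idle)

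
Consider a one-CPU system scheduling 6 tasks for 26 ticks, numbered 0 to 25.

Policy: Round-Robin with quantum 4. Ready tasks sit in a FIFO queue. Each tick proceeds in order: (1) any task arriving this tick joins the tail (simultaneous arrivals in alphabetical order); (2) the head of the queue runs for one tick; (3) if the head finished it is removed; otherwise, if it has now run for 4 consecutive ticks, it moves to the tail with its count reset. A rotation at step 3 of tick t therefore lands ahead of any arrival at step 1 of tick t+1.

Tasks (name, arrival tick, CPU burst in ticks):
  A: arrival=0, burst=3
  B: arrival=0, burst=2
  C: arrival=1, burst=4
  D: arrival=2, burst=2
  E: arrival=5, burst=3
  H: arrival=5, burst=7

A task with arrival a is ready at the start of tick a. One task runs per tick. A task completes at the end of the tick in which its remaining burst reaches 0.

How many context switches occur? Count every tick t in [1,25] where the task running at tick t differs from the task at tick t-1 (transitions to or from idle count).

context switches = 6

t=0: queue=[A,B] q_used=0 → run A
t=1: queue=[A,B,C] q_used=1 → run A
t=2: queue=[A,B,C,D] q_used=2 → run A
t=3: queue=[B,C,D] q_used=0 → run B
t=4: queue=[B,C,D] q_used=1 → run B
t=5: queue=[C,D,E,H] q_used=0 → run C
t=6: queue=[C,D,E,H] q_used=1 → run C
t=7: queue=[C,D,E,H] q_used=2 → run C
t=8: queue=[C,D,E,H] q_used=3 → run C
t=9: queue=[D,E,H] q_used=0 → run D
t=10: queue=[D,E,H] q_used=1 → run D
t=11: queue=[E,H] q_used=0 → run E
t=12: queue=[E,H] q_used=1 → run E
t=13: queue=[E,H] q_used=2 → run E
t=14: queue=[H] q_used=0 → run H
t=15: queue=[H] q_used=1 → run H
t=16: queue=[H] q_used=2 → run H
t=17: queue=[H] q_used=3 → run H
t=18: queue=[H] q_used=0 → run H
t=19: queue=[H] q_used=1 → run H
t=20: queue=[H] q_used=2 → run H
t=21: (idle)
t=22: (idle)
t=23: (idle)
t=24: (idle)
t=25: (idle)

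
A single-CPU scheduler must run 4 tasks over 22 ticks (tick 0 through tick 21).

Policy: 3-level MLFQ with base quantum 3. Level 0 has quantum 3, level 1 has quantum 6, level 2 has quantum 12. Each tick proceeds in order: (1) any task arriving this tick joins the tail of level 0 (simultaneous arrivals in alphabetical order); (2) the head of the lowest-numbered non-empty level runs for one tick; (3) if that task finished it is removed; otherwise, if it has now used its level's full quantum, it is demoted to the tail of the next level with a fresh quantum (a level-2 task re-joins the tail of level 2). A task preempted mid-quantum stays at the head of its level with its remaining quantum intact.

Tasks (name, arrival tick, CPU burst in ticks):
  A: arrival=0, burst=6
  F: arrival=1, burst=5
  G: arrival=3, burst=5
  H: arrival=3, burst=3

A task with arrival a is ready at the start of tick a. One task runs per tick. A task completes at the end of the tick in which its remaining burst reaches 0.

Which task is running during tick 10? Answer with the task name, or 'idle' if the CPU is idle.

t=0: L0/L1/L2 = A/-/- → run A
t=1: L0/L1/L2 = AF/-/- → run A
t=2: L0/L1/L2 = AF/-/- → run A
t=3: L0/L1/L2 = FGH/A/- → run F
t=4: L0/L1/L2 = FGH/A/- → run F
t=5: L0/L1/L2 = FGH/A/- → run F
t=6: L0/L1/L2 = GH/AF/- → run G
t=7: L0/L1/L2 = GH/AF/- → run G
t=8: L0/L1/L2 = GH/AF/- → run G
t=9: L0/L1/L2 = H/AFG/- → run H
t=10: L0/L1/L2 = H/AFG/- → run H
t=11: L0/L1/L2 = H/AFG/- → run H
t=12: L0/L1/L2 = -/AFG/- → run A
t=13: L0/L1/L2 = -/AFG/- → run A
t=14: L0/L1/L2 = -/AFG/- → run A
t=15: L0/L1/L2 = -/FG/- → run F
t=16: L0/L1/L2 = -/FG/- → run F
t=17: L0/L1/L2 = -/G/- → run G
t=18: L0/L1/L2 = -/G/- → run G
t=19: (idle)
t=20: (idle)
t=21: (idle)

running at tick 10 = H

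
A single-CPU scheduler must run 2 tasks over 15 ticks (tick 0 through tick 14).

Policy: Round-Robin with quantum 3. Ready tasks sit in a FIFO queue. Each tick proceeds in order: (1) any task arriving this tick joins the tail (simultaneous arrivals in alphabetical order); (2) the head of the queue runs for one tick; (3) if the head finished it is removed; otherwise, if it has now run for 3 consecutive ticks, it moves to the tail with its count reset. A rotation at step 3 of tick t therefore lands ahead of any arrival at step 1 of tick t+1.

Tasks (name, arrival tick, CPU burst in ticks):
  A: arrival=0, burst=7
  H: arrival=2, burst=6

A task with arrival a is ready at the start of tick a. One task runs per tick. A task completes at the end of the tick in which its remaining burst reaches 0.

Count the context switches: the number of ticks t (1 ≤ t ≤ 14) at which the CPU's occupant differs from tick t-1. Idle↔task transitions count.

context switches = 5

t=0: queue=[A] q_used=0 → run A
t=1: queue=[A] q_used=1 → run A
t=2: queue=[A,H] q_used=2 → run A
t=3: queue=[H,A] q_used=0 → run H
t=4: queue=[H,A] q_used=1 → run H
t=5: queue=[H,A] q_used=2 → run H
t=6: queue=[A,H] q_used=0 → run A
t=7: queue=[A,H] q_used=1 → run A
t=8: queue=[A,H] q_used=2 → run A
t=9: queue=[H,A] q_used=0 → run H
t=10: queue=[H,A] q_used=1 → run H
t=11: queue=[H,A] q_used=2 → run H
t=12: queue=[A] q_used=0 → run A
t=13: (idle)
t=14: (idle)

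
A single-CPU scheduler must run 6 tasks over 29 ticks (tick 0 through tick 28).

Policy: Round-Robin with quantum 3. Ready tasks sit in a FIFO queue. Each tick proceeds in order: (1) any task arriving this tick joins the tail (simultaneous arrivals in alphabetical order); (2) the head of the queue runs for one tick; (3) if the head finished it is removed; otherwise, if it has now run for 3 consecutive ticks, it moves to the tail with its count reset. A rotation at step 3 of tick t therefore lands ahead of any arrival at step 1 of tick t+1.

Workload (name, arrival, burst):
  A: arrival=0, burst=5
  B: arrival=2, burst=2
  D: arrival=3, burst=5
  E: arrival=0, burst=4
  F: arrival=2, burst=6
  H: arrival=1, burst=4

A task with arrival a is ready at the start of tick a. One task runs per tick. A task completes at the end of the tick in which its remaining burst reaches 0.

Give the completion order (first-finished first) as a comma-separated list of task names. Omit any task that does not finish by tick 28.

t=0: queue=[A,E] q_used=0 → run A
t=1: queue=[A,E,H] q_used=1 → run A
t=2: queue=[A,E,H,B,F] q_used=2 → run A
t=3: queue=[E,H,B,F,A,D] q_used=0 → run E
t=4: queue=[E,H,B,F,A,D] q_used=1 → run E
t=5: queue=[E,H,B,F,A,D] q_used=2 → run E
t=6: queue=[H,B,F,A,D,E] q_used=0 → run H
t=7: queue=[H,B,F,A,D,E] q_used=1 → run H
t=8: queue=[H,B,F,A,D,E] q_used=2 → run H
t=9: queue=[B,F,A,D,E,H] q_used=0 → run B
t=10: queue=[B,F,A,D,E,H] q_used=1 → run B
t=11: queue=[F,A,D,E,H] q_used=0 → run F
t=12: queue=[F,A,D,E,H] q_used=1 → run F
t=13: queue=[F,A,D,E,H] q_used=2 → run F
t=14: queue=[A,D,E,H,F] q_used=0 → run A
t=15: queue=[A,D,E,H,F] q_used=1 → run A
t=16: queue=[D,E,H,F] q_used=0 → run D
t=17: queue=[D,E,H,F] q_used=1 → run D
t=18: queue=[D,E,H,F] q_used=2 → run D
t=19: queue=[E,H,F,D] q_used=0 → run E
t=20: queue=[H,F,D] q_used=0 → run H
t=21: queue=[F,D] q_used=0 → run F
t=22: queue=[F,D] q_used=1 → run F
t=23: queue=[F,D] q_used=2 → run F
t=24: queue=[D] q_used=0 → run D
t=25: queue=[D] q_used=1 → run D
t=26: (idle)
t=27: (idle)
t=28: (idle)

completion order = B, A, E, H, F, D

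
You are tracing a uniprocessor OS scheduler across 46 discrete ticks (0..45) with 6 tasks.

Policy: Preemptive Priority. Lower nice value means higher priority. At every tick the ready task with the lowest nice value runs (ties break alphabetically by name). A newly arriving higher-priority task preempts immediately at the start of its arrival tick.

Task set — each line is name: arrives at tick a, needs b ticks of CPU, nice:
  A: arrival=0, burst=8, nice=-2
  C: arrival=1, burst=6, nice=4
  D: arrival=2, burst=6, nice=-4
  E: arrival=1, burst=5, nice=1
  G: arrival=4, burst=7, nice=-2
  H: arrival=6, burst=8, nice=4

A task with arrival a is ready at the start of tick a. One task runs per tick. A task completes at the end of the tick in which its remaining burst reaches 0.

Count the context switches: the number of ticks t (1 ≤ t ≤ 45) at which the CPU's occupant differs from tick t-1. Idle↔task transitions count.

t=0: ready={A} → run A
t=1: ready={A,C,E} → run A
t=2: ready={A,C,D,E} → run D
t=3: ready={A,C,D,E} → run D
t=4: ready={A,C,D,E,G} → run D
t=5: ready={A,C,D,E,G} → run D
t=6: ready={A,C,D,E,G,H} → run D
t=7: ready={A,C,D,E,G,H} → run D
t=8: ready={A,C,E,G,H} → run A
t=9: ready={A,C,E,G,H} → run A
t=10: ready={A,C,E,G,H} → run A
t=11: ready={A,C,E,G,H} → run A
t=12: ready={A,C,E,G,H} → run A
t=13: ready={A,C,E,G,H} → run A
t=14: ready={C,E,G,H} → run G
t=15: ready={C,E,G,H} → run G
t=16: ready={C,E,G,H} → run G
t=17: ready={C,E,G,H} → run G
t=18: ready={C,E,G,H} → run G
t=19: ready={C,E,G,H} → run G
t=20: ready={C,E,G,H} → run G
t=21: ready={C,E,H} → run E
t=22: ready={C,E,H} → run E
t=23: ready={C,E,H} → run E
t=24: ready={C,E,H} → run E
t=25: ready={C,E,H} → run E
t=26: ready={C,H} → run C
t=27: ready={C,H} → run C
t=28: ready={C,H} → run C
t=29: ready={C,H} → run C
t=30: ready={C,H} → run C
t=31: ready={C,H} → run C
t=32: ready={H} → run H
t=33: ready={H} → run H
t=34: ready={H} → run H
t=35: ready={H} → run H
t=36: ready={H} → run H
t=37: ready={H} → run H
t=38: ready={H} → run H
t=39: ready={H} → run H
t=40: (idle)
t=41: (idle)
t=42: (idle)
t=43: (idle)
t=44: (idle)
t=45: (idle)

context switches = 7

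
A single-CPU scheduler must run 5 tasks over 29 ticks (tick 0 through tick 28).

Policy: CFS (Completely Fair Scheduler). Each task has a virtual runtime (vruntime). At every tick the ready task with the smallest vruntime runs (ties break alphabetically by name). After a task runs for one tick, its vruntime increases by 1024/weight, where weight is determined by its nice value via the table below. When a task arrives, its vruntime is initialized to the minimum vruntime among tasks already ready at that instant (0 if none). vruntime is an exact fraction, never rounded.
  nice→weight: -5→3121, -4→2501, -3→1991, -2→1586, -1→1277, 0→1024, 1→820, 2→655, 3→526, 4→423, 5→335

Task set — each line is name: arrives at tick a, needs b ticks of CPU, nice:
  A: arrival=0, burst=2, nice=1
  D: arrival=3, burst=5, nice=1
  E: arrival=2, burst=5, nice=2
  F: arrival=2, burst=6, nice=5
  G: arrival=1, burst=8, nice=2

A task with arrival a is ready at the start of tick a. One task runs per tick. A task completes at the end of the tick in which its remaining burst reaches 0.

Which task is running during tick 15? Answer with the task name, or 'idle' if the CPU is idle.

t=0: vr[A=0] → run A
t=1: vr[A=256/205 G=256/205] → run A
t=2: vr[E=256/205 F=256/205 G=256/205] → run E
t=3: vr[D=256/205 E=15104/5371 F=256/205 G=256/205] → run D
t=4: vr[D=512/205 E=15104/5371 F=256/205 G=256/205] → run F
t=5: vr[D=512/205 E=15104/5371 F=59136/13735 G=256/205] → run G
t=6: vr[D=512/205 E=15104/5371 F=59136/13735 G=15104/5371] → run D
t=7: vr[D=768/205 E=15104/5371 F=59136/13735 G=15104/5371] → run E
t=8: vr[D=768/205 E=117504/26855 F=59136/13735 G=15104/5371] → run G
t=9: vr[D=768/205 E=117504/26855 F=59136/13735 G=117504/26855] → run D
t=10: vr[D=1024/205 E=117504/26855 F=59136/13735 G=117504/26855] → run F
t=11: vr[D=1024/205 E=117504/26855 F=20224/2747 G=117504/26855] → run E
t=12: vr[D=1024/205 E=159488/26855 F=20224/2747 G=117504/26855] → run G
t=13: vr[D=1024/205 E=159488/26855 F=20224/2747 G=159488/26855] → run D
t=14: vr[D=256/41 E=159488/26855 F=20224/2747 G=159488/26855] → run E
t=15: vr[D=256/41 E=201472/26855 F=20224/2747 G=159488/26855] → run G
t=16: vr[D=256/41 E=201472/26855 F=20224/2747 G=201472/26855] → run D
t=17: vr[E=201472/26855 F=20224/2747 G=201472/26855] → run F
t=18: vr[E=201472/26855 F=143104/13735 G=201472/26855] → run E
t=19: vr[F=143104/13735 G=201472/26855] → run G
t=20: vr[F=143104/13735 G=243456/26855] → run G
t=21: vr[F=143104/13735 G=57088/5371] → run F
t=22: vr[F=185088/13735 G=57088/5371] → run G
t=23: vr[F=185088/13735 G=327424/26855] → run G
t=24: vr[F=185088/13735] → run F
t=25: vr[F=227072/13735] → run F
t=26: (idle)
t=27: (idle)
t=28: (idle)

running at tick 15 = G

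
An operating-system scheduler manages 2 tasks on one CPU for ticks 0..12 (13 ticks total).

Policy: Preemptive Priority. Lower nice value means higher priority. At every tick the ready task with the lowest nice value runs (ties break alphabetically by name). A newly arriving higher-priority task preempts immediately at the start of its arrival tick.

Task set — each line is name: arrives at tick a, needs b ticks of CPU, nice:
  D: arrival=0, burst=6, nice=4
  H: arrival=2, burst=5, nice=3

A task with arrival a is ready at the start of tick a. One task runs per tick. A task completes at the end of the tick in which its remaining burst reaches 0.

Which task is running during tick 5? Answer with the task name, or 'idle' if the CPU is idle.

running at tick 5 = H

t=0: ready={D} → run D
t=1: ready={D} → run D
t=2: ready={D,H} → run H
t=3: ready={D,H} → run H
t=4: ready={D,H} → run H
t=5: ready={D,H} → run H
t=6: ready={D,H} → run H
t=7: ready={D} → run D
t=8: ready={D} → run D
t=9: ready={D} → run D
t=10: ready={D} → run D
t=11: (idle)
t=12: (idle)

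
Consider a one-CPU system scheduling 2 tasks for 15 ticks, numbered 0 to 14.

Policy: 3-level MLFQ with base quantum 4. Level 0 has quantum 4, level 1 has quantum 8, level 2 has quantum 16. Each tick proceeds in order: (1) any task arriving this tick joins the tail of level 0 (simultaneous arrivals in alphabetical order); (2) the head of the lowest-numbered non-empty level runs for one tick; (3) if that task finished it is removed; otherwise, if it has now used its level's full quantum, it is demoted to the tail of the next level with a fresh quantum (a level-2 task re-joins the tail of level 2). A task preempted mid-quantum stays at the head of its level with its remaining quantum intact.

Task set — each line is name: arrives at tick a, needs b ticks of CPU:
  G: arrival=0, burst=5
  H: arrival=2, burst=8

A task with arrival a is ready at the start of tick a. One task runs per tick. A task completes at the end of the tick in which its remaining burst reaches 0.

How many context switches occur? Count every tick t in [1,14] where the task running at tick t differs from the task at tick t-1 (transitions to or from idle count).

context switches = 4

t=0: L0/L1/L2 = G/-/- → run G
t=1: L0/L1/L2 = G/-/- → run G
t=2: L0/L1/L2 = GH/-/- → run G
t=3: L0/L1/L2 = GH/-/- → run G
t=4: L0/L1/L2 = H/G/- → run H
t=5: L0/L1/L2 = H/G/- → run H
t=6: L0/L1/L2 = H/G/- → run H
t=7: L0/L1/L2 = H/G/- → run H
t=8: L0/L1/L2 = -/GH/- → run G
t=9: L0/L1/L2 = -/H/- → run H
t=10: L0/L1/L2 = -/H/- → run H
t=11: L0/L1/L2 = -/H/- → run H
t=12: L0/L1/L2 = -/H/- → run H
t=13: (idle)
t=14: (idle)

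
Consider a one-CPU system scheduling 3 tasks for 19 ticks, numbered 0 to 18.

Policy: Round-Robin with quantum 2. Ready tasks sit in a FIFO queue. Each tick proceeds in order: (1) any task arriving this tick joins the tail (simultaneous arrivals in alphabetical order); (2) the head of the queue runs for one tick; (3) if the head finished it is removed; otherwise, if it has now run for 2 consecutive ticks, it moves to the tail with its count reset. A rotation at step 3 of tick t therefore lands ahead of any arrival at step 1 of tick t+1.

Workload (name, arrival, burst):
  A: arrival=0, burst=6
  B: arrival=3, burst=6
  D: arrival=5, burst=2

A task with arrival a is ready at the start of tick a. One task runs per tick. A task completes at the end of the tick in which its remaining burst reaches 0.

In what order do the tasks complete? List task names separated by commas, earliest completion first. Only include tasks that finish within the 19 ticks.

completion order = A, D, B

t=0: queue=[A] q_used=0 → run A
t=1: queue=[A] q_used=1 → run A
t=2: queue=[A] q_used=0 → run A
t=3: queue=[A,B] q_used=1 → run A
t=4: queue=[B,A] q_used=0 → run B
t=5: queue=[B,A,D] q_used=1 → run B
t=6: queue=[A,D,B] q_used=0 → run A
t=7: queue=[A,D,B] q_used=1 → run A
t=8: queue=[D,B] q_used=0 → run D
t=9: queue=[D,B] q_used=1 → run D
t=10: queue=[B] q_used=0 → run B
t=11: queue=[B] q_used=1 → run B
t=12: queue=[B] q_used=0 → run B
t=13: queue=[B] q_used=1 → run B
t=14: (idle)
t=15: (idle)
t=16: (idle)
t=17: (idle)
t=18: (idle)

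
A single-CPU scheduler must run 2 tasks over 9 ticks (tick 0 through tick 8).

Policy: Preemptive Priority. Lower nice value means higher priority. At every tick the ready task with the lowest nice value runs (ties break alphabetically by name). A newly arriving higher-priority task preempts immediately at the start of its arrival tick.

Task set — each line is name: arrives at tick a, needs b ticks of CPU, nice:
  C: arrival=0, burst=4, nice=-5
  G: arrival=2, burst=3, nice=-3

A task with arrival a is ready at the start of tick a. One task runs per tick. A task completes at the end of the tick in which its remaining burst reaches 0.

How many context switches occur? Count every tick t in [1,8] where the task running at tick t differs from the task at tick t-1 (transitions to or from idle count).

t=0: ready={C} → run C
t=1: ready={C} → run C
t=2: ready={C,G} → run C
t=3: ready={C,G} → run C
t=4: ready={G} → run G
t=5: ready={G} → run G
t=6: ready={G} → run G
t=7: (idle)
t=8: (idle)

context switches = 2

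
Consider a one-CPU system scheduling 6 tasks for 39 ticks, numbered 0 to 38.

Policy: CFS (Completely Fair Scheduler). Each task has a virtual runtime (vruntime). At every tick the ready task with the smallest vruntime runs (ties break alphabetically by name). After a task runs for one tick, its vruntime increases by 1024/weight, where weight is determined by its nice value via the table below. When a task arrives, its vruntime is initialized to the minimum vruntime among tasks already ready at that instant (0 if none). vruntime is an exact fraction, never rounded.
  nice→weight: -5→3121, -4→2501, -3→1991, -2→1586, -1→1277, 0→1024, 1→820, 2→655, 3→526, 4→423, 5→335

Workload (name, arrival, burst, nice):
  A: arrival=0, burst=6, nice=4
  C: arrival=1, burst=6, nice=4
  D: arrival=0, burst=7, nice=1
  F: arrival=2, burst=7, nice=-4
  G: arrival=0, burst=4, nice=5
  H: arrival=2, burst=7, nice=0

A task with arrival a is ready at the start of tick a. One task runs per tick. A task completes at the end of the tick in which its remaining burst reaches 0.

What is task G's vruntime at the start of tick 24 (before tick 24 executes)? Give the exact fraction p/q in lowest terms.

t=0: vr[A=0 D=0 G=0] → run A
t=1: vr[A=1024/423 C=0 D=0 G=0] → run C
t=2: vr[A=1024/423 C=1024/423 D=0 F=0 G=0 H=0] → run D
t=3: vr[A=1024/423 C=1024/423 D=256/205 F=0 G=0 H=0] → run F
t=4: vr[A=1024/423 C=1024/423 D=256/205 F=1024/2501 G=0 H=0] → run G
t=5: vr[A=1024/423 C=1024/423 D=256/205 F=1024/2501 G=1024/335 H=0] → run H
t=6: vr[A=1024/423 C=1024/423 D=256/205 F=1024/2501 G=1024/335 H=1] → run F
t=7: vr[A=1024/423 C=1024/423 D=256/205 F=2048/2501 G=1024/335 H=1] → run F
t=8: vr[A=1024/423 C=1024/423 D=256/205 F=3072/2501 G=1024/335 H=1] → run H
t=9: vr[A=1024/423 C=1024/423 D=256/205 F=3072/2501 G=1024/335 H=2] → run F
t=10: vr[A=1024/423 C=1024/423 D=256/205 F=4096/2501 G=1024/335 H=2] → run D
t=11: vr[A=1024/423 C=1024/423 D=512/205 F=4096/2501 G=1024/335 H=2] → run F
t=12: vr[A=1024/423 C=1024/423 D=512/205 F=5120/2501 G=1024/335 H=2] → run H
t=13: vr[A=1024/423 C=1024/423 D=512/205 F=5120/2501 G=1024/335 H=3] → run F
t=14: vr[A=1024/423 C=1024/423 D=512/205 F=6144/2501 G=1024/335 H=3] → run A
t=15: vr[A=2048/423 C=1024/423 D=512/205 F=6144/2501 G=1024/335 H=3] → run C
t=16: vr[A=2048/423 C=2048/423 D=512/205 F=6144/2501 G=1024/335 H=3] → run F
t=17: vr[A=2048/423 C=2048/423 D=512/205 G=1024/335 H=3] → run D
t=18: vr[A=2048/423 C=2048/423 D=768/205 G=1024/335 H=3] → run H
t=19: vr[A=2048/423 C=2048/423 D=768/205 G=1024/335 H=4] → run G
t=20: vr[A=2048/423 C=2048/423 D=768/205 G=2048/335 H=4] → run D
t=21: vr[A=2048/423 C=2048/423 D=1024/205 G=2048/335 H=4] → run H
t=22: vr[A=2048/423 C=2048/423 D=1024/205 G=2048/335 H=5] → run A
t=23: vr[A=1024/141 C=2048/423 D=1024/205 G=2048/335 H=5] → run C
t=24: vr[A=1024/141 C=1024/141 D=1024/205 G=2048/335 H=5] → run D
t=25: vr[A=1024/141 C=1024/141 D=256/41 G=2048/335 H=5] → run H
t=26: vr[A=1024/141 C=1024/141 D=256/41 G=2048/335 H=6] → run H
t=27: vr[A=1024/141 C=1024/141 D=256/41 G=2048/335] → run G
t=28: vr[A=1024/141 C=1024/141 D=256/41 G=3072/335] → run D
t=29: vr[A=1024/141 C=1024/141 D=1536/205 G=3072/335] → run A
t=30: vr[A=4096/423 C=1024/141 D=1536/205 G=3072/335] → run C
t=31: vr[A=4096/423 C=4096/423 D=1536/205 G=3072/335] → run D
t=32: vr[A=4096/423 C=4096/423 G=3072/335] → run G
t=33: vr[A=4096/423 C=4096/423] → run A
t=34: vr[A=5120/423 C=4096/423] → run C
t=35: vr[A=5120/423 C=5120/423] → run A
t=36: vr[C=5120/423] → run C
t=37: (idle)
t=38: (idle)

vruntime(G, start of tick 24) = 2048/335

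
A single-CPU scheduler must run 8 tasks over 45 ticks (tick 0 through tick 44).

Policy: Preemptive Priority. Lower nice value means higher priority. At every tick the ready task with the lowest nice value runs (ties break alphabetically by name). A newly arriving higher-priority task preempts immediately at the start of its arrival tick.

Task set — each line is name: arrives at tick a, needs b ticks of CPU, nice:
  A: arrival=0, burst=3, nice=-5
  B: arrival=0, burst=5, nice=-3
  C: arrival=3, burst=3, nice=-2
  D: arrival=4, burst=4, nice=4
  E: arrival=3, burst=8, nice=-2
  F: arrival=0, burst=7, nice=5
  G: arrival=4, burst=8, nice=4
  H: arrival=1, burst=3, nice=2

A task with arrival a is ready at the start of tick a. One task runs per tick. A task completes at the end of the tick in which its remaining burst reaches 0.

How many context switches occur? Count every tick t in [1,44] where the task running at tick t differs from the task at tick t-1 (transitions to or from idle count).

t=0: ready={A,B,F} → run A
t=1: ready={A,B,F,H} → run A
t=2: ready={A,B,F,H} → run A
t=3: ready={B,C,E,F,H} → run B
t=4: ready={B,C,D,E,F,G,H} → run B
t=5: ready={B,C,D,E,F,G,H} → run B
t=6: ready={B,C,D,E,F,G,H} → run B
t=7: ready={B,C,D,E,F,G,H} → run B
t=8: ready={C,D,E,F,G,H} → run C
t=9: ready={C,D,E,F,G,H} → run C
t=10: ready={C,D,E,F,G,H} → run C
t=11: ready={D,E,F,G,H} → run E
t=12: ready={D,E,F,G,H} → run E
t=13: ready={D,E,F,G,H} → run E
t=14: ready={D,E,F,G,H} → run E
t=15: ready={D,E,F,G,H} → run E
t=16: ready={D,E,F,G,H} → run E
t=17: ready={D,E,F,G,H} → run E
t=18: ready={D,E,F,G,H} → run E
t=19: ready={D,F,G,H} → run H
t=20: ready={D,F,G,H} → run H
t=21: ready={D,F,G,H} → run H
t=22: ready={D,F,G} → run D
t=23: ready={D,F,G} → run D
t=24: ready={D,F,G} → run D
t=25: ready={D,F,G} → run D
t=26: ready={F,G} → run G
t=27: ready={F,G} → run G
t=28: ready={F,G} → run G
t=29: ready={F,G} → run G
t=30: ready={F,G} → run G
t=31: ready={F,G} → run G
t=32: ready={F,G} → run G
t=33: ready={F,G} → run G
t=34: ready={F} → run F
t=35: ready={F} → run F
t=36: ready={F} → run F
t=37: ready={F} → run F
t=38: ready={F} → run F
t=39: ready={F} → run F
t=40: ready={F} → run F
t=41: (idle)
t=42: (idle)
t=43: (idle)
t=44: (idle)

context switches = 8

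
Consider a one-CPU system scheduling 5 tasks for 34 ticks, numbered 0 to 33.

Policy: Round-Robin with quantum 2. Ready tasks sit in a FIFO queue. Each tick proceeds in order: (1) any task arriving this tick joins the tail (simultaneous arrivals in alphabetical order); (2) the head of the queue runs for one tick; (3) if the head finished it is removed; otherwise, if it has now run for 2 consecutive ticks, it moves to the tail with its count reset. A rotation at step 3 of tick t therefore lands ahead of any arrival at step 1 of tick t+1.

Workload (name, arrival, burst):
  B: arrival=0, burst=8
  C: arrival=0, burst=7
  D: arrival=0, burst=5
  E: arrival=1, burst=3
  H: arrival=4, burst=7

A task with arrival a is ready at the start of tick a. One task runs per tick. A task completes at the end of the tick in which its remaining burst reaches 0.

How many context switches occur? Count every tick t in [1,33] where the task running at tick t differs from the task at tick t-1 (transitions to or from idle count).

context switches = 16

t=0: queue=[B,C,D] q_used=0 → run B
t=1: queue=[B,C,D,E] q_used=1 → run B
t=2: queue=[C,D,E,B] q_used=0 → run C
t=3: queue=[C,D,E,B] q_used=1 → run C
t=4: queue=[D,E,B,C,H] q_used=0 → run D
t=5: queue=[D,E,B,C,H] q_used=1 → run D
t=6: queue=[E,B,C,H,D] q_used=0 → run E
t=7: queue=[E,B,C,H,D] q_used=1 → run E
t=8: queue=[B,C,H,D,E] q_used=0 → run B
t=9: queue=[B,C,H,D,E] q_used=1 → run B
t=10: queue=[C,H,D,E,B] q_used=0 → run C
t=11: queue=[C,H,D,E,B] q_used=1 → run C
t=12: queue=[H,D,E,B,C] q_used=0 → run H
t=13: queue=[H,D,E,B,C] q_used=1 → run H
t=14: queue=[D,E,B,C,H] q_used=0 → run D
t=15: queue=[D,E,B,C,H] q_used=1 → run D
t=16: queue=[E,B,C,H,D] q_used=0 → run E
t=17: queue=[B,C,H,D] q_used=0 → run B
t=18: queue=[B,C,H,D] q_used=1 → run B
t=19: queue=[C,H,D,B] q_used=0 → run C
t=20: queue=[C,H,D,B] q_used=1 → run C
t=21: queue=[H,D,B,C] q_used=0 → run H
t=22: queue=[H,D,B,C] q_used=1 → run H
t=23: queue=[D,B,C,H] q_used=0 → run D
t=24: queue=[B,C,H] q_used=0 → run B
t=25: queue=[B,C,H] q_used=1 → run B
t=26: queue=[C,H] q_used=0 → run C
t=27: queue=[H] q_used=0 → run H
t=28: queue=[H] q_used=1 → run H
t=29: queue=[H] q_used=0 → run H
t=30: (idle)
t=31: (idle)
t=32: (idle)
t=33: (idle)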